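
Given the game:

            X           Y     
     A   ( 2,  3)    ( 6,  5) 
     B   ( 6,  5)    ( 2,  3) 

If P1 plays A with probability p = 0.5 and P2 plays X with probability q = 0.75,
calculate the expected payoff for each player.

E[P1] = 4.0, E[P2] = 4.0

Work:
E[P1] = p·q·π₁(A,X) + p·(1-q)·π₁(A,Y) + (1-p)·q·π₁(B,X) + (1-p)·(1-q)·π₁(B,Y)
= 0.5·0.75·2 + 0.5·0.25·6 + 0.5·0.75·6 + 0.5·0.25·2
= 4.0

E[P2] = 4.0 (similar calculation)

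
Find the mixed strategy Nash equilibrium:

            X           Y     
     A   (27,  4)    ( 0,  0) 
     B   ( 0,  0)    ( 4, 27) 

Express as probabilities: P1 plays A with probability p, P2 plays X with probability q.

p = 0.871, q = 0.129

Work:
Find probabilities that make opponent indifferent:
P2 chooses q to make P1 indifferent between A and B
P1 chooses p to make P2 indifferent between X and Y
Mixed NE: P1 plays (A: 0.871, B: 0.129), P2 plays (X: 0.129, Y: 0.871)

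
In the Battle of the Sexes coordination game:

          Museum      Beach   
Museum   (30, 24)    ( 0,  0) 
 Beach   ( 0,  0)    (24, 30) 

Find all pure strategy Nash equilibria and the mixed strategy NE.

Pure NE: (Museum, Museum) and (Beach, Beach); Mixed NE: p = 0.5556, q = 0.4444

Work:
Check pure NE:
(Museum, Museum): (30, 24) - no unilateral deviation beneficial
(Beach, Beach): (24, 30) - no unilateral deviation beneficial
Mixed NE: P1 plays Museum with p = 0.5556, P2 plays Museum with q = 0.4444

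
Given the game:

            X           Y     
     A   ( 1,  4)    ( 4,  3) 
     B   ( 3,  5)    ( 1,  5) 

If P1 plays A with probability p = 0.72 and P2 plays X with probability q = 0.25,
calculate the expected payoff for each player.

E[P1] = 2.76, E[P2] = 3.74

Work:
E[P1] = p·q·π₁(A,X) + p·(1-q)·π₁(A,Y) + (1-p)·q·π₁(B,X) + (1-p)·(1-q)·π₁(B,Y)
= 0.72·0.25·1 + 0.72·0.75·4 + 0.28·0.25·3 + 0.28·0.75·1
= 2.76

E[P2] = 3.74 (similar calculation)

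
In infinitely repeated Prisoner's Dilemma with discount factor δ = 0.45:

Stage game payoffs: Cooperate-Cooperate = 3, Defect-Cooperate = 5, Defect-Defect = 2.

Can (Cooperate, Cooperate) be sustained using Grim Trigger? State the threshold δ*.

δ* = 0.6667; since δ = 0.45 < 0.6667, cooperation cannot be sustained

Work:
For Grim Trigger:
Cooperate forever: 3/(1-δ)
Defect then punished: 5 + 2·δ/(1-δ)
Need: 3/(1-δ) ≥ 5 + 2·δ/(1-δ)
Solving: δ ≥ (T-R)/(T-P) = (5-3)/(5-2) = 0.6667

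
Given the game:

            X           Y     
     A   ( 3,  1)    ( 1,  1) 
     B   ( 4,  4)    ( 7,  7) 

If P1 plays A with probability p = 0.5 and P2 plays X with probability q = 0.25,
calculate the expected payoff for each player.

E[P1] = 3.875, E[P2] = 3.625

Work:
E[P1] = p·q·π₁(A,X) + p·(1-q)·π₁(A,Y) + (1-p)·q·π₁(B,X) + (1-p)·(1-q)·π₁(B,Y)
= 0.5·0.25·3 + 0.5·0.75·1 + 0.5·0.25·4 + 0.5·0.75·7
= 3.875

E[P2] = 3.625 (similar calculation)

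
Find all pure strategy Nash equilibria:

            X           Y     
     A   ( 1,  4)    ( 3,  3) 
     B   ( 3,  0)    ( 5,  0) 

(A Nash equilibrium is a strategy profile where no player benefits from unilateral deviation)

Nash equilibrium: (B, X), (B, Y)

Work:
Best responses:
  P1 vs X: payoffs [1, 3] → best response B (payoff 3)
  P1 vs Y: payoffs [3, 5] → best response B (payoff 5)
  P2 vs A: payoffs [4, 3] → best response X (payoff 4)
  P2 vs B: payoffs [0, 0] → best response X/Y (payoff 0)
Mutual best responses: (B,X), (B,Y) → Nash equilibria.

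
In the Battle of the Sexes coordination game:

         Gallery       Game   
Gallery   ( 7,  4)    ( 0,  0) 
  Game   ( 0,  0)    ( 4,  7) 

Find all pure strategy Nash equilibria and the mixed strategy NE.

Pure NE: (Gallery, Gallery) and (Game, Game); Mixed NE: p = 0.6364, q = 0.3636

Work:
Check pure NE:
(Gallery, Gallery): (7, 4) - no unilateral deviation beneficial
(Game, Game): (4, 7) - no unilateral deviation beneficial
Mixed NE: P1 plays Gallery with p = 0.6364, P2 plays Gallery with q = 0.3636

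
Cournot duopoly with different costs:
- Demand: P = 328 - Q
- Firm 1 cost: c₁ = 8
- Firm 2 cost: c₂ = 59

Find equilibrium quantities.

q₁* = 123.67, q₂* = 72.67

Work:
Reaction: q₁ = (328 - 8 - q₂)/2
Reaction: q₂ = (328 - 59 - q₁)/2
Solve simultaneously:
q₁* = (328 - 2×8 + 59)/3 = 123.67
q₂* = (328 - 2×59 + 8)/3 = 72.67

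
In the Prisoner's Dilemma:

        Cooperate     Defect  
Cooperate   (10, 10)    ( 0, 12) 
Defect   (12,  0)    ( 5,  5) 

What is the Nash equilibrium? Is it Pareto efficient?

(Defect, Defect) is NE; not Pareto efficient

Work:
Defect dominates Cooperate for both players:
If P2 cooperates: Defect (12) > Cooperate (10)
If P2 defects: Defect (5) > Cooperate (0)
NE: (Defect, Defect) with payoff (5, 5)
But (Cooperate, Cooperate) = (10, 10) Pareto dominates (5, 5)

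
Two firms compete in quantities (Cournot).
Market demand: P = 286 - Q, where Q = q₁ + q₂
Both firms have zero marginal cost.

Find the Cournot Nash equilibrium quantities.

q₁* = q₂* = 95.33; P* = 95.33

Work:
Profit: π_i = P·q_i = (a - q_i - q_j)·q_i
FOC: ∂π_i/∂q_i = a - 2q_i - q_j = 0
Reaction function: q_i = (286 - q_j)/2
Symmetry: q* = 286/3 = 95.33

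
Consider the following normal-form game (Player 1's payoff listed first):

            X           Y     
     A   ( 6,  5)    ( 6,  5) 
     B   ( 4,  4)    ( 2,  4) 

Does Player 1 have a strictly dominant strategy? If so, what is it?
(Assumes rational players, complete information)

Yes, Player 1's strictly dominant strategy is A

Work:
A strategy strictly dominates another if it gives a strictly higher payoff against every opponent action. Compare each pair of P1's strategies column-by-column:
  A vs B: [6 vs 4, 6 vs 2] → A strictly dominates B
  B vs A: [4 vs 6, 2 vs 6] → B does not strictly dominate A (column X: 4 ≤ 6)
A strictly dominates every other strategy → strictly dominant.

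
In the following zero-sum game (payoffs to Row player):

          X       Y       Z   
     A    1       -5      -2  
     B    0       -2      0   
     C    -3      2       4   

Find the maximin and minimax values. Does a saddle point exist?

Maximin = -2, Minimax = 1, Saddle: False

Work:
Row minimums: [-5, -2, -3] → maximin = -2
Column maximums: [1, 2, 4] → minimax = 1
No saddle point (maximin ≠ minimax). Mixed strategy needed.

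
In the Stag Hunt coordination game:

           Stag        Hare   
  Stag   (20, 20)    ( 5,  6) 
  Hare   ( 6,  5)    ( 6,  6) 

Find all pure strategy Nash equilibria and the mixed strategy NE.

Pure NE: (Stag, Stag) and (Hare, Hare); Mixed NE: p = 0.0667, q = 0.0667

Work:
Check pure NE:
(Stag, Stag): (20, 20) - no unilateral deviation beneficial
(Hare, Hare): (6, 6) - no unilateral deviation beneficial
Mixed NE: P1 plays Stag with p = 0.0667, P2 plays Stag with q = 0.0667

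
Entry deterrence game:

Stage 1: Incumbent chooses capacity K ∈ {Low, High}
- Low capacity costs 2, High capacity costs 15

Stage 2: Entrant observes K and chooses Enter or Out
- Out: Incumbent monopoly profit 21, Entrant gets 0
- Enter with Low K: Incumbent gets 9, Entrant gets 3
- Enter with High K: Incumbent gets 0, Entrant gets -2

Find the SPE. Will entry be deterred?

SPE: (Low, Enter|Low, Out|High); Entry not deterred. Incumbent net profit = 7, Entrant gets 3

Work:
After Low K: Entrant enters (3 > 0)
After High K: Entrant stays out (-2 < 0)
Incumbent: Low → 9−2=7, High → 21−15=6
Incumbent chooses Low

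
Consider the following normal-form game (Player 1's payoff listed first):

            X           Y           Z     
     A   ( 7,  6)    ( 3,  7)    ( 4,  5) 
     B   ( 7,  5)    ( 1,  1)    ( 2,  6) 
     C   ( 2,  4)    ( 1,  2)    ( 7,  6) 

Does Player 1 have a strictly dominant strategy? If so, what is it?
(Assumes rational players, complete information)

No strictly dominant strategy exists for Player 1

Work:
A strategy strictly dominates another if it gives a strictly higher payoff against every opponent action. Compare each pair of P1's strategies column-by-column:
  A vs B: [7 vs 7, 3 vs 1, 4 vs 2] → A does not strictly dominate B (column X: 7 ≤ 7)
  A vs C: [7 vs 2, 3 vs 1, 4 vs 7] → A does not strictly dominate C (column Z: 4 ≤ 7)
  B vs A: [7 vs 7, 1 vs 3, 2 vs 4] → B does not strictly dominate A (column X: 7 ≤ 7)
  B vs C: [7 vs 2, 1 vs 1, 2 vs 7] → B does not strictly dominate C (column Y: 1 ≤ 1)
  C vs A: [2 vs 7, 1 vs 3, 7 vs 4] → C does not strictly dominate A (column X: 2 ≤ 7)
  C vs B: [2 vs 7, 1 vs 1, 7 vs 2] → C does not strictly dominate B (column X: 2 ≤ 7)
No single strategy strictly dominates all others → no strictly dominant strategy.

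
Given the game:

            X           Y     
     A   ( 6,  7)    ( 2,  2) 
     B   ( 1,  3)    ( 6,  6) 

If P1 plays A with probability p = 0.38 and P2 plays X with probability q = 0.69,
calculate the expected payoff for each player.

E[P1] = 3.3898, E[P2] = 4.5076

Work:
E[P1] = p·q·π₁(A,X) + p·(1-q)·π₁(A,Y) + (1-p)·q·π₁(B,X) + (1-p)·(1-q)·π₁(B,Y)
= 0.38·0.69·6 + 0.38·0.31·2 + 0.62·0.69·1 + 0.62·0.31·6
= 3.3898

E[P2] = 4.5076 (similar calculation)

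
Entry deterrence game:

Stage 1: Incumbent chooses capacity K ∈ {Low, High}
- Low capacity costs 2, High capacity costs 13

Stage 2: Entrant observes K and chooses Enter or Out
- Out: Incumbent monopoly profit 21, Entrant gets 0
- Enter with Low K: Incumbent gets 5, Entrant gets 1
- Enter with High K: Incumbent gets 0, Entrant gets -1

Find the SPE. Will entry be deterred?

SPE: (High, Enter|Low, Out|High); Entry deterred. Incumbent net profit = 8

Work:
After Low K: Entrant enters (1 > 0)
After High K: Entrant stays out (-1 < 0)
Incumbent: Low → 5−2=3, High → 21−13=8
Incumbent chooses High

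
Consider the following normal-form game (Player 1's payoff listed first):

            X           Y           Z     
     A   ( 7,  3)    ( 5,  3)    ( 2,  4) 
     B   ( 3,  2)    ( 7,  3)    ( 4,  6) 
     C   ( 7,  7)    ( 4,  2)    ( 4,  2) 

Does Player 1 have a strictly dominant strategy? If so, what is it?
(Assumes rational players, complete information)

No strictly dominant strategy exists for Player 1

Work:
A strategy strictly dominates another if it gives a strictly higher payoff against every opponent action. Compare each pair of P1's strategies column-by-column:
  A vs B: [7 vs 3, 5 vs 7, 2 vs 4] → A does not strictly dominate B (column Y: 5 ≤ 7)
  A vs C: [7 vs 7, 5 vs 4, 2 vs 4] → A does not strictly dominate C (column X: 7 ≤ 7)
  B vs A: [3 vs 7, 7 vs 5, 4 vs 2] → B does not strictly dominate A (column X: 3 ≤ 7)
  B vs C: [3 vs 7, 7 vs 4, 4 vs 4] → B does not strictly dominate C (column X: 3 ≤ 7)
  C vs A: [7 vs 7, 4 vs 5, 4 vs 2] → C does not strictly dominate A (column X: 7 ≤ 7)
  C vs B: [7 vs 3, 4 vs 7, 4 vs 4] → C does not strictly dominate B (column Y: 4 ≤ 7)
No single strategy strictly dominates all others → no strictly dominant strategy.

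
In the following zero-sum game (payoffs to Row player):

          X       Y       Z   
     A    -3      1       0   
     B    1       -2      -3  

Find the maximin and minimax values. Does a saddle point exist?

Maximin = -3, Minimax = 0, Saddle: False

Work:
Row minimums: [-3, -3] → maximin = -3
Column maximums: [1, 1, 0] → minimax = 0
No saddle point (maximin ≠ minimax). Mixed strategy needed.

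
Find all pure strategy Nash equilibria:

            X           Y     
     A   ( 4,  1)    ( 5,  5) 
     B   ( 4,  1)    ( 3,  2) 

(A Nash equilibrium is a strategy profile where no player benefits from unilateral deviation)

Nash equilibrium: (A, Y)

Work:
Best responses:
  P1 vs X: payoffs [4, 4] → best response A/B (payoff 4)
  P1 vs Y: payoffs [5, 3] → best response A (payoff 5)
  P2 vs A: payoffs [1, 5] → best response Y (payoff 5)
  P2 vs B: payoffs [1, 2] → best response Y (payoff 2)
Mutual best responses: (A,Y) → Nash equilibria.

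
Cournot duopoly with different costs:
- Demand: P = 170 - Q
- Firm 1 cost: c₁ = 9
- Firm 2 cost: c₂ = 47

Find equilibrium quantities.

q₁* = 66.33, q₂* = 28.33

Work:
Reaction: q₁ = (170 - 9 - q₂)/2
Reaction: q₂ = (170 - 47 - q₁)/2
Solve simultaneously:
q₁* = (170 - 2×9 + 47)/3 = 66.33
q₂* = (170 - 2×47 + 9)/3 = 28.33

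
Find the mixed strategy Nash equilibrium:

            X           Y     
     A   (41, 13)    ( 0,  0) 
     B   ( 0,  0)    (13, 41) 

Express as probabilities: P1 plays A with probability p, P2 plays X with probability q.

p = 0.7593, q = 0.2407

Work:
Find probabilities that make opponent indifferent:
P2 chooses q to make P1 indifferent between A and B
P1 chooses p to make P2 indifferent between X and Y
Mixed NE: P1 plays (A: 0.7593, B: 0.2407), P2 plays (X: 0.2407, Y: 0.7593)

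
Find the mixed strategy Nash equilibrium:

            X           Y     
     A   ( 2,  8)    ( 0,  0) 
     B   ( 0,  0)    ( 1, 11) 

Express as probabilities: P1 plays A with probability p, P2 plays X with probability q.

p = 0.5789, q = 0.3333

Work:
Find probabilities that make opponent indifferent:
P2 chooses q to make P1 indifferent between A and B
P1 chooses p to make P2 indifferent between X and Y
Mixed NE: P1 plays (A: 0.5789, B: 0.4211), P2 plays (X: 0.3333, Y: 0.6667)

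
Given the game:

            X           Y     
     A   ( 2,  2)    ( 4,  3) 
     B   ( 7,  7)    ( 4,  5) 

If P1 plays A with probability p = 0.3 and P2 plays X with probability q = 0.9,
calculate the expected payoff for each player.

E[P1] = 5.35, E[P2] = 5.39

Work:
E[P1] = p·q·π₁(A,X) + p·(1-q)·π₁(A,Y) + (1-p)·q·π₁(B,X) + (1-p)·(1-q)·π₁(B,Y)
= 0.3·0.9·2 + 0.3·0.1·4 + 0.7·0.9·7 + 0.7·0.1·4
= 5.35

E[P2] = 5.39 (similar calculation)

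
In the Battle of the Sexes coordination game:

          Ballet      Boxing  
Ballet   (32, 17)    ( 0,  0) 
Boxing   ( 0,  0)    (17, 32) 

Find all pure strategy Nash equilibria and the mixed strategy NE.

Pure NE: (Ballet, Ballet) and (Boxing, Boxing); Mixed NE: p = 0.6531, q = 0.3469

Work:
Check pure NE:
(Ballet, Ballet): (32, 17) - no unilateral deviation beneficial
(Boxing, Boxing): (17, 32) - no unilateral deviation beneficial
Mixed NE: P1 plays Ballet with p = 0.6531, P2 plays Ballet with q = 0.3469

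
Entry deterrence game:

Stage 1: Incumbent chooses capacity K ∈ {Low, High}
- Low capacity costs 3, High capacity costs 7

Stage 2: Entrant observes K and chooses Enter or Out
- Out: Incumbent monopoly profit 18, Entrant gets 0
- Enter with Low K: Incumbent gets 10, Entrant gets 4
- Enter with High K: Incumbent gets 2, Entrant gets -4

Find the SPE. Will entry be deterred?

SPE: (High, Enter|Low, Out|High); Entry deterred. Incumbent net profit = 11

Work:
After Low K: Entrant enters (4 > 0)
After High K: Entrant stays out (-4 < 0)
Incumbent: Low → 10−3=7, High → 18−7=11
Incumbent chooses High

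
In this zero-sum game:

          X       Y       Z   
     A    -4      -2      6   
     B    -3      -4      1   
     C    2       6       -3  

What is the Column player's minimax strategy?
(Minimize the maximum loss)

Column should play X, value = 2

Work:
Column player minimizes Row's maximum payoff:
Column X: max payoff to Row = 2
Column Y: max payoff to Row = 6
Column Z: max payoff to Row = 6
Minimum is 2, achieved by column X.
Minimax strategy: X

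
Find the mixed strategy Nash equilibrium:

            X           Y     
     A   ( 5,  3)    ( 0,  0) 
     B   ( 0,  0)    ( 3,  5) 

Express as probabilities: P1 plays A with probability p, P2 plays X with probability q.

p = 0.625, q = 0.375

Work:
Find probabilities that make opponent indifferent:
P2 chooses q to make P1 indifferent between A and B
P1 chooses p to make P2 indifferent between X and Y
Mixed NE: P1 plays (A: 0.625, B: 0.375), P2 plays (X: 0.375, Y: 0.625)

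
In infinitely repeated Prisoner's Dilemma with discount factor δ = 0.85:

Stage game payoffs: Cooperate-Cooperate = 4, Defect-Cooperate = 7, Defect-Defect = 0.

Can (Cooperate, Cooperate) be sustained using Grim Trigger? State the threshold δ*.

δ* = 0.4286; since δ = 0.85 ≥ 0.4286, cooperation can be sustained

Work:
For Grim Trigger:
Cooperate forever: 4/(1-δ)
Defect then punished: 7 + 0·δ/(1-δ)
Need: 4/(1-δ) ≥ 7 + 0·δ/(1-δ)
Solving: δ ≥ (T-R)/(T-P) = (7-4)/(7-0) = 0.4286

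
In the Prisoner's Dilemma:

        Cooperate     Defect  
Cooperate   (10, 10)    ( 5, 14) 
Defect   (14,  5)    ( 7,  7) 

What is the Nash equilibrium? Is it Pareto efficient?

(Defect, Defect) is NE; not Pareto efficient

Work:
Defect dominates Cooperate for both players:
If P2 cooperates: Defect (14) > Cooperate (10)
If P2 defects: Defect (7) > Cooperate (5)
NE: (Defect, Defect) with payoff (7, 7)
But (Cooperate, Cooperate) = (10, 10) Pareto dominates (7, 7)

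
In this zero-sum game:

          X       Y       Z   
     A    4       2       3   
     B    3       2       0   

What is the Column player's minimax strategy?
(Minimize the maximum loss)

Column should play Y, value = 2

Work:
Column player minimizes Row's maximum payoff:
Column X: max payoff to Row = 4
Column Y: max payoff to Row = 2
Column Z: max payoff to Row = 3
Minimum is 2, achieved by column Y.
Minimax strategy: Y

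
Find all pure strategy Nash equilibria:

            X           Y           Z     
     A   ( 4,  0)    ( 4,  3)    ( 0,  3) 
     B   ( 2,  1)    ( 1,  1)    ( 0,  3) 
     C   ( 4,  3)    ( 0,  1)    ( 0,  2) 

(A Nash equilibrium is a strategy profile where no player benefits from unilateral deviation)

Nash equilibrium: (A, Y), (A, Z), (B, Z), (C, X)

Work:
Best responses:
  P1 vs X: payoffs [4, 2, 4] → best response A/C (payoff 4)
  P1 vs Y: payoffs [4, 1, 0] → best response A (payoff 4)
  P1 vs Z: payoffs [0, 0, 0] → best response A/B/C (payoff 0)
  P2 vs A: payoffs [0, 3, 3] → best response Y/Z (payoff 3)
  P2 vs B: payoffs [1, 1, 3] → best response Z (payoff 3)
  P2 vs C: payoffs [3, 1, 2] → best response X (payoff 3)
Mutual best responses: (A,Y), (A,Z), (B,Z), (C,X) → Nash equilibria.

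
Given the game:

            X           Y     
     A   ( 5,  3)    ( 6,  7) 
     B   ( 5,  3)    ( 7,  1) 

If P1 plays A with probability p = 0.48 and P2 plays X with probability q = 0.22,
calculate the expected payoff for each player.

E[P1] = 6.1856, E[P2] = 3.6864

Work:
E[P1] = p·q·π₁(A,X) + p·(1-q)·π₁(A,Y) + (1-p)·q·π₁(B,X) + (1-p)·(1-q)·π₁(B,Y)
= 0.48·0.22·5 + 0.48·0.78·6 + 0.52·0.22·5 + 0.52·0.78·7
= 6.1856

E[P2] = 3.6864 (similar calculation)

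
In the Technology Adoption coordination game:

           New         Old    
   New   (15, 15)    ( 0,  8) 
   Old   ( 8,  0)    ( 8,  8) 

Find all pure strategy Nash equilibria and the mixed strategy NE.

Pure NE: (New, New) and (Old, Old); Mixed NE: p = 0.5333, q = 0.5333

Work:
Check pure NE:
(New, New): (15, 15) - no unilateral deviation beneficial
(Old, Old): (8, 8) - no unilateral deviation beneficial
Mixed NE: P1 plays New with p = 0.5333, P2 plays New with q = 0.5333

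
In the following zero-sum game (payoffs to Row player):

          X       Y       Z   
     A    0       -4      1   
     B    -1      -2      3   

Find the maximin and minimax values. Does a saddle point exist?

Maximin = -2, Minimax = -2, Saddle: True

Work:
Row minimums: [-4, -2] → maximin = -2
Column maximums: [0, -2, 3] → minimax = -2
Saddle point exists! Game value = -2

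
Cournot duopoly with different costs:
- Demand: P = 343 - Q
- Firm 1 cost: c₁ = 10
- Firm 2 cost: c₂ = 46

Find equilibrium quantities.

q₁* = 123.0, q₂* = 87.0

Work:
Reaction: q₁ = (343 - 10 - q₂)/2
Reaction: q₂ = (343 - 46 - q₁)/2
Solve simultaneously:
q₁* = (343 - 2×10 + 46)/3 = 123.0
q₂* = (343 - 2×46 + 10)/3 = 87.0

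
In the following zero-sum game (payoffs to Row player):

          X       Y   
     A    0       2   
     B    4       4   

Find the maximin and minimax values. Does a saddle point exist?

Maximin = 4, Minimax = 4, Saddle: True

Work:
Row minimums: [0, 4] → maximin = 4
Column maximums: [4, 4] → minimax = 4
Saddle point exists! Game value = 4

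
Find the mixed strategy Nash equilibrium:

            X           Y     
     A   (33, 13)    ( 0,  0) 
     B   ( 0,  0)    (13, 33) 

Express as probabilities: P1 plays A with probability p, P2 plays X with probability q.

p = 0.7174, q = 0.2826

Work:
Find probabilities that make opponent indifferent:
P2 chooses q to make P1 indifferent between A and B
P1 chooses p to make P2 indifferent between X and Y
Mixed NE: P1 plays (A: 0.7174, B: 0.2826), P2 plays (X: 0.2826, Y: 0.7174)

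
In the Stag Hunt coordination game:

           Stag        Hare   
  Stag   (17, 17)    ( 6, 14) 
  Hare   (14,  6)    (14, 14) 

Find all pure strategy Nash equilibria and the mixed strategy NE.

Pure NE: (Stag, Stag) and (Hare, Hare); Mixed NE: p = 0.7273, q = 0.7273

Work:
Check pure NE:
(Stag, Stag): (17, 17) - no unilateral deviation beneficial
(Hare, Hare): (14, 14) - no unilateral deviation beneficial
Mixed NE: P1 plays Stag with p = 0.7273, P2 plays Stag with q = 0.7273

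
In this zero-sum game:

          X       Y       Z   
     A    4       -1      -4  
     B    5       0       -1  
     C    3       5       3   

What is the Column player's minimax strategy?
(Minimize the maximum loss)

Column should play Z, value = 3

Work:
Column player minimizes Row's maximum payoff:
Column X: max payoff to Row = 5
Column Y: max payoff to Row = 5
Column Z: max payoff to Row = 3
Minimum is 3, achieved by column Z.
Minimax strategy: Z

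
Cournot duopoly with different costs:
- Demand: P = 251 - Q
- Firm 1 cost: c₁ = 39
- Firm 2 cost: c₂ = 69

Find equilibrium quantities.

q₁* = 80.67, q₂* = 50.67

Work:
Reaction: q₁ = (251 - 39 - q₂)/2
Reaction: q₂ = (251 - 69 - q₁)/2
Solve simultaneously:
q₁* = (251 - 2×39 + 69)/3 = 80.67
q₂* = (251 - 2×69 + 39)/3 = 50.67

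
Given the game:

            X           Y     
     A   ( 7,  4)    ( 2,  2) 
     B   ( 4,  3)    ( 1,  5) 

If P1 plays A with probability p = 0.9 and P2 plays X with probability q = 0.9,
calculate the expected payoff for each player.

E[P1] = 6.22, E[P2] = 3.74

Work:
E[P1] = p·q·π₁(A,X) + p·(1-q)·π₁(A,Y) + (1-p)·q·π₁(B,X) + (1-p)·(1-q)·π₁(B,Y)
= 0.9·0.9·7 + 0.9·0.1·2 + 0.1·0.9·4 + 0.1·0.1·1
= 6.22

E[P2] = 3.74 (similar calculation)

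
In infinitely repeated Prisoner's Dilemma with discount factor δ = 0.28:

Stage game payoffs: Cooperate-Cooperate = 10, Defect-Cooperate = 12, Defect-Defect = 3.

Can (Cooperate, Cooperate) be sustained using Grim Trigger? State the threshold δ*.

δ* = 0.2222; since δ = 0.28 ≥ 0.2222, cooperation can be sustained

Work:
For Grim Trigger:
Cooperate forever: 10/(1-δ)
Defect then punished: 12 + 3·δ/(1-δ)
Need: 10/(1-δ) ≥ 12 + 3·δ/(1-δ)
Solving: δ ≥ (T-R)/(T-P) = (12-10)/(12-3) = 0.2222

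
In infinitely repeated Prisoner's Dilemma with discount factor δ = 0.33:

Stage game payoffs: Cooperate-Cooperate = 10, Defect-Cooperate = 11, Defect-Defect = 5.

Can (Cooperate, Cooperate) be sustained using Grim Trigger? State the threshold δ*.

δ* = 0.1667; since δ = 0.33 ≥ 0.1667, cooperation can be sustained

Work:
For Grim Trigger:
Cooperate forever: 10/(1-δ)
Defect then punished: 11 + 5·δ/(1-δ)
Need: 10/(1-δ) ≥ 11 + 5·δ/(1-δ)
Solving: δ ≥ (T-R)/(T-P) = (11-10)/(11-5) = 0.1667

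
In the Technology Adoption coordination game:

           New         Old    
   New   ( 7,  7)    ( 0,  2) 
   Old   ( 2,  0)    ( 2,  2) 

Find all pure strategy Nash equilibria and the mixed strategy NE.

Pure NE: (New, New) and (Old, Old); Mixed NE: p = 0.2857, q = 0.2857

Work:
Check pure NE:
(New, New): (7, 7) - no unilateral deviation beneficial
(Old, Old): (2, 2) - no unilateral deviation beneficial
Mixed NE: P1 plays New with p = 0.2857, P2 plays New with q = 0.2857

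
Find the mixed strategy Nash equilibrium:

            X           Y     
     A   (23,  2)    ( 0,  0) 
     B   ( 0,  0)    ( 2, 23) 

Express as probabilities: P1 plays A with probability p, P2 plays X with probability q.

p = 0.92, q = 0.08

Work:
Find probabilities that make opponent indifferent:
P2 chooses q to make P1 indifferent between A and B
P1 chooses p to make P2 indifferent between X and Y
Mixed NE: P1 plays (A: 0.92, B: 0.08), P2 plays (X: 0.08, Y: 0.92)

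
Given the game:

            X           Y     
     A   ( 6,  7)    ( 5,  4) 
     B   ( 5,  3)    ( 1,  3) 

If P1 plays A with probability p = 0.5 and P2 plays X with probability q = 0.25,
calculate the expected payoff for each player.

E[P1] = 3.625, E[P2] = 3.875

Work:
E[P1] = p·q·π₁(A,X) + p·(1-q)·π₁(A,Y) + (1-p)·q·π₁(B,X) + (1-p)·(1-q)·π₁(B,Y)
= 0.5·0.25·6 + 0.5·0.75·5 + 0.5·0.25·5 + 0.5·0.75·1
= 3.625

E[P2] = 3.875 (similar calculation)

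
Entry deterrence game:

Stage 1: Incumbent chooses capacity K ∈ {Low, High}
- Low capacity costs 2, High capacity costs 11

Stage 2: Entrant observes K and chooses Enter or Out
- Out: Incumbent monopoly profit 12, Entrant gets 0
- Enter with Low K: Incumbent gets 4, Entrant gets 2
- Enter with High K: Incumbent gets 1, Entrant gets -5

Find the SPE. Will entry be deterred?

SPE: (Low, Enter|Low, Out|High); Entry not deterred. Incumbent net profit = 2, Entrant gets 2

Work:
After Low K: Entrant enters (2 > 0)
After High K: Entrant stays out (-5 < 0)
Incumbent: Low → 4−2=2, High → 12−11=1
Incumbent chooses Low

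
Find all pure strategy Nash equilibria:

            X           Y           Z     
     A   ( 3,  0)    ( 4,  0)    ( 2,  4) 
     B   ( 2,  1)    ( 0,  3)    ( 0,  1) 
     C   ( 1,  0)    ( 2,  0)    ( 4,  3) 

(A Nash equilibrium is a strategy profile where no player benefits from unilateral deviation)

Nash equilibrium: (C, Z)

Work:
Best responses:
  P1 vs X: payoffs [3, 2, 1] → best response A (payoff 3)
  P1 vs Y: payoffs [4, 0, 2] → best response A (payoff 4)
  P1 vs Z: payoffs [2, 0, 4] → best response C (payoff 4)
  P2 vs A: payoffs [0, 0, 4] → best response Z (payoff 4)
  P2 vs B: payoffs [1, 3, 1] → best response Y (payoff 3)
  P2 vs C: payoffs [0, 0, 3] → best response Z (payoff 3)
Mutual best responses: (C,Z) → Nash equilibria.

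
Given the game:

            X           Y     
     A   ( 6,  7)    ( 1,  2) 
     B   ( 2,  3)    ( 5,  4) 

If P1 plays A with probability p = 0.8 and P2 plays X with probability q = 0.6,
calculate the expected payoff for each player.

E[P1] = 3.84, E[P2] = 4.68

Work:
E[P1] = p·q·π₁(A,X) + p·(1-q)·π₁(A,Y) + (1-p)·q·π₁(B,X) + (1-p)·(1-q)·π₁(B,Y)
= 0.8·0.6·6 + 0.8·0.4·1 + 0.2·0.6·2 + 0.2·0.4·5
= 3.84

E[P2] = 4.68 (similar calculation)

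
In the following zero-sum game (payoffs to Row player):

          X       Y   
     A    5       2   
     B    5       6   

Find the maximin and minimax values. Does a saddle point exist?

Maximin = 5, Minimax = 5, Saddle: True

Work:
Row minimums: [2, 5] → maximin = 5
Column maximums: [5, 6] → minimax = 5
Saddle point exists! Game value = 5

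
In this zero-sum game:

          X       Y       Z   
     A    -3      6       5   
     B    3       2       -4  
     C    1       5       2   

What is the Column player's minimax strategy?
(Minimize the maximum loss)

Column should play X, value = 3

Work:
Column player minimizes Row's maximum payoff:
Column X: max payoff to Row = 3
Column Y: max payoff to Row = 6
Column Z: max payoff to Row = 5
Minimum is 3, achieved by column X.
Minimax strategy: X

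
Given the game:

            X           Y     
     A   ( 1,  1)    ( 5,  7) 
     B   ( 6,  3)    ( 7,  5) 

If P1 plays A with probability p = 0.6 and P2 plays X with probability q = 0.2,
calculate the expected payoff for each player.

E[P1] = 5.24, E[P2] = 5.32

Work:
E[P1] = p·q·π₁(A,X) + p·(1-q)·π₁(A,Y) + (1-p)·q·π₁(B,X) + (1-p)·(1-q)·π₁(B,Y)
= 0.6·0.2·1 + 0.6·0.8·5 + 0.4·0.2·6 + 0.4·0.8·7
= 5.24

E[P2] = 5.32 (similar calculation)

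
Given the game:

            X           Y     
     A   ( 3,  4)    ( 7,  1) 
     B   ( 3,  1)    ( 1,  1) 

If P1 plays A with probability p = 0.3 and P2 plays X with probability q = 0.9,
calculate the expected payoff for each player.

E[P1] = 2.98, E[P2] = 1.81

Work:
E[P1] = p·q·π₁(A,X) + p·(1-q)·π₁(A,Y) + (1-p)·q·π₁(B,X) + (1-p)·(1-q)·π₁(B,Y)
= 0.3·0.9·3 + 0.3·0.1·7 + 0.7·0.9·3 + 0.7·0.1·1
= 2.98

E[P2] = 1.81 (similar calculation)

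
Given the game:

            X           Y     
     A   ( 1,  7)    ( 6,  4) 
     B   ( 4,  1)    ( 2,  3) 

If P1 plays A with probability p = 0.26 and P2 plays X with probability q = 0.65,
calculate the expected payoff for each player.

E[P1] = 3.157, E[P2] = 2.805

Work:
E[P1] = p·q·π₁(A,X) + p·(1-q)·π₁(A,Y) + (1-p)·q·π₁(B,X) + (1-p)·(1-q)·π₁(B,Y)
= 0.26·0.65·1 + 0.26·0.35·6 + 0.74·0.65·4 + 0.74·0.35·2
= 3.157

E[P2] = 2.805 (similar calculation)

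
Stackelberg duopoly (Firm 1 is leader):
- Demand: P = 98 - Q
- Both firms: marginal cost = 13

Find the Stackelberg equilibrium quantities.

q₁* (leader) = 42.5, q₂* (follower) = 21.25

Work:
Follower's reaction: q₂ = (a - c - q₁)/2
Leader substitutes: π₁ = q₁·(a - q₁ - (a-c-q₁)/2 - c)
FOC: q₁* = (98 - 13)/2 = 42.50
Then: q₂* = (98 - 13 - 42.5)/2 = 21.25
Leader has first-mover advantage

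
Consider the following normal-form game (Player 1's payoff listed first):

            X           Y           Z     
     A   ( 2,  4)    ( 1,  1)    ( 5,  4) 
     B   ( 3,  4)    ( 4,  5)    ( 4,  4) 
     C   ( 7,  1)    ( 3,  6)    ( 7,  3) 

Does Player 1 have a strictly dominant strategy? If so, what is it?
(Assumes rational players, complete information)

No strictly dominant strategy exists for Player 1

Work:
A strategy strictly dominates another if it gives a strictly higher payoff against every opponent action. Compare each pair of P1's strategies column-by-column:
  A vs B: [2 vs 3, 1 vs 4, 5 vs 4] → A does not strictly dominate B (column X: 2 ≤ 3)
  A vs C: [2 vs 7, 1 vs 3, 5 vs 7] → A does not strictly dominate C (column X: 2 ≤ 7)
  B vs A: [3 vs 2, 4 vs 1, 4 vs 5] → B does not strictly dominate A (column Z: 4 ≤ 5)
  B vs C: [3 vs 7, 4 vs 3, 4 vs 7] → B does not strictly dominate C (column X: 3 ≤ 7)
  C vs A: [7 vs 2, 3 vs 1, 7 vs 5] → C strictly dominates A
  C vs B: [7 vs 3, 3 vs 4, 7 vs 4] → C does not strictly dominate B (column Y: 3 ≤ 4)
No single strategy strictly dominates all others → no strictly dominant strategy.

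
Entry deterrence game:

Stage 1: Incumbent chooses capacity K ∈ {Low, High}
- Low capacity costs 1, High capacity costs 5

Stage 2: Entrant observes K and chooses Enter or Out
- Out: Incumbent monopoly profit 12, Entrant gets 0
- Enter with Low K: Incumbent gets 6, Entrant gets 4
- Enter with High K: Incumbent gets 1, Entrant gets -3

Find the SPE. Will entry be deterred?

SPE: (High, Enter|Low, Out|High); Entry deterred. Incumbent net profit = 7

Work:
After Low K: Entrant enters (4 > 0)
After High K: Entrant stays out (-3 < 0)
Incumbent: Low → 6−1=5, High → 12−5=7
Incumbent chooses High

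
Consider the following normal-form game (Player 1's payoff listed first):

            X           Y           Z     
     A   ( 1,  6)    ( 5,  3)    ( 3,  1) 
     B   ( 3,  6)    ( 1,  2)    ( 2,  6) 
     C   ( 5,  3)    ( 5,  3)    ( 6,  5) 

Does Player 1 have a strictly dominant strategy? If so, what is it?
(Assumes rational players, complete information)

No strictly dominant strategy exists for Player 1

Work:
A strategy strictly dominates another if it gives a strictly higher payoff against every opponent action. Compare each pair of P1's strategies column-by-column:
  A vs B: [1 vs 3, 5 vs 1, 3 vs 2] → A does not strictly dominate B (column X: 1 ≤ 3)
  A vs C: [1 vs 5, 5 vs 5, 3 vs 6] → A does not strictly dominate C (column X: 1 ≤ 5)
  B vs A: [3 vs 1, 1 vs 5, 2 vs 3] → B does not strictly dominate A (column Y: 1 ≤ 5)
  B vs C: [3 vs 5, 1 vs 5, 2 vs 6] → B does not strictly dominate C (column X: 3 ≤ 5)
  C vs A: [5 vs 1, 5 vs 5, 6 vs 3] → C does not strictly dominate A (column Y: 5 ≤ 5)
  C vs B: [5 vs 3, 5 vs 1, 6 vs 2] → C strictly dominates B
No single strategy strictly dominates all others → no strictly dominant strategy.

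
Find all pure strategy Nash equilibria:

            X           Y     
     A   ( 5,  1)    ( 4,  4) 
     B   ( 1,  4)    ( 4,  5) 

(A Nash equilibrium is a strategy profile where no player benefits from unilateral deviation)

Nash equilibrium: (A, Y), (B, Y)

Work:
Best responses:
  P1 vs X: payoffs [5, 1] → best response A (payoff 5)
  P1 vs Y: payoffs [4, 4] → best response A/B (payoff 4)
  P2 vs A: payoffs [1, 4] → best response Y (payoff 4)
  P2 vs B: payoffs [4, 5] → best response Y (payoff 5)
Mutual best responses: (A,Y), (B,Y) → Nash equilibria.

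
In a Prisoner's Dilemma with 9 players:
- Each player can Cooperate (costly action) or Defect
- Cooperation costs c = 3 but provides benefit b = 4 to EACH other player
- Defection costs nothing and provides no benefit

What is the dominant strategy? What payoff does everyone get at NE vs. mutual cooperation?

Dominant: Defect; NE payoff = 0; Coop payoff = 29

Work:
Defect dominates (saves cost c = 3, benefit to others is external)
NE: All defect → everyone gets 0
If all cooperate: each receives (8)×4 - 3 = 29
Social dilemma: 29 > 0 but NE gives 0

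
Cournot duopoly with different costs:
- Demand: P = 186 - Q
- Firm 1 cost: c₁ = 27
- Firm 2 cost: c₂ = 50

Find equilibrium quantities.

q₁* = 60.67, q₂* = 37.67

Work:
Reaction: q₁ = (186 - 27 - q₂)/2
Reaction: q₂ = (186 - 50 - q₁)/2
Solve simultaneously:
q₁* = (186 - 2×27 + 50)/3 = 60.67
q₂* = (186 - 2×50 + 27)/3 = 37.67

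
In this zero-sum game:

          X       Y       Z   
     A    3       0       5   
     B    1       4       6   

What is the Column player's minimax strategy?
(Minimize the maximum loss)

Column should play X, value = 3

Work:
Column player minimizes Row's maximum payoff:
Column X: max payoff to Row = 3
Column Y: max payoff to Row = 4
Column Z: max payoff to Row = 6
Minimum is 3, achieved by column X.
Minimax strategy: X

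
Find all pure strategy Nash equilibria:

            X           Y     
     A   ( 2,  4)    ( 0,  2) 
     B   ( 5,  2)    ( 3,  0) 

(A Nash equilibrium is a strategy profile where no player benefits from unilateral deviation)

Nash equilibrium: (B, X)

Work:
Best responses:
  P1 vs X: payoffs [2, 5] → best response B (payoff 5)
  P1 vs Y: payoffs [0, 3] → best response B (payoff 3)
  P2 vs A: payoffs [4, 2] → best response X (payoff 4)
  P2 vs B: payoffs [2, 0] → best response X (payoff 2)
Mutual best responses: (B,X) → Nash equilibria.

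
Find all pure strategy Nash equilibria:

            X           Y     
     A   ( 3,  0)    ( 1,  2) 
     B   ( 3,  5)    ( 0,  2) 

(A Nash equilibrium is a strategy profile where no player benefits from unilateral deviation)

Nash equilibrium: (A, Y), (B, X)

Work:
Best responses:
  P1 vs X: payoffs [3, 3] → best response A/B (payoff 3)
  P1 vs Y: payoffs [1, 0] → best response A (payoff 1)
  P2 vs A: payoffs [0, 2] → best response Y (payoff 2)
  P2 vs B: payoffs [5, 2] → best response X (payoff 5)
Mutual best responses: (A,Y), (B,X) → Nash equilibria.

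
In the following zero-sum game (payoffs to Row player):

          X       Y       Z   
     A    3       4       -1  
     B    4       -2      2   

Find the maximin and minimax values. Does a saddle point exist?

Maximin = -1, Minimax = 2, Saddle: False

Work:
Row minimums: [-1, -2] → maximin = -1
Column maximums: [4, 4, 2] → minimax = 2
No saddle point (maximin ≠ minimax). Mixed strategy needed.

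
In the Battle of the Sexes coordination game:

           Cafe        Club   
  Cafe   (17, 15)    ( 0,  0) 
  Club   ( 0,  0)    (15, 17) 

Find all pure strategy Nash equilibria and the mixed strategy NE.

Pure NE: (Cafe, Cafe) and (Club, Club); Mixed NE: p = 0.5312, q = 0.4688

Work:
Check pure NE:
(Cafe, Cafe): (17, 15) - no unilateral deviation beneficial
(Club, Club): (15, 17) - no unilateral deviation beneficial
Mixed NE: P1 plays Cafe with p = 0.5312, P2 plays Cafe with q = 0.4688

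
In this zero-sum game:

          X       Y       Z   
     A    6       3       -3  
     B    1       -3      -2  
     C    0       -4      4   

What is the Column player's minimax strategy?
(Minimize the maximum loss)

Column should play Y, value = 3

Work:
Column player minimizes Row's maximum payoff:
Column X: max payoff to Row = 6
Column Y: max payoff to Row = 3
Column Z: max payoff to Row = 4
Minimum is 3, achieved by column Y.
Minimax strategy: Y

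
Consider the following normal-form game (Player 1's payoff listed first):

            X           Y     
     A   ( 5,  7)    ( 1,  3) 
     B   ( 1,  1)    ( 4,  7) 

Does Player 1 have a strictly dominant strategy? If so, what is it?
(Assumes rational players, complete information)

No strictly dominant strategy exists for Player 1

Work:
A strategy strictly dominates another if it gives a strictly higher payoff against every opponent action. Compare each pair of P1's strategies column-by-column:
  A vs B: [5 vs 1, 1 vs 4] → A does not strictly dominate B (column Y: 1 ≤ 4)
  B vs A: [1 vs 5, 4 vs 1] → B does not strictly dominate A (column X: 1 ≤ 5)
No single strategy strictly dominates all others → no strictly dominant strategy.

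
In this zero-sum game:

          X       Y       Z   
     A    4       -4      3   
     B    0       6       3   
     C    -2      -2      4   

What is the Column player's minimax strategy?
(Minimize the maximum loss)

Column should play X or Z (all achieve the minimum), value = 4

Work:
Column player minimizes Row's maximum payoff:
Column X: max payoff to Row = 4
Column Y: max payoff to Row = 6
Column Z: max payoff to Row = 4
Minimum is 4, achieved by columns X, Z (tied).
Each of X or Z is a minimax strategy.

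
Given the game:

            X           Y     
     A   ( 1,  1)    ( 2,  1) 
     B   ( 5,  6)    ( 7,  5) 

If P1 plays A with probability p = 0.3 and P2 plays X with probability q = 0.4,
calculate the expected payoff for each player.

E[P1] = 4.82, E[P2] = 4.08

Work:
E[P1] = p·q·π₁(A,X) + p·(1-q)·π₁(A,Y) + (1-p)·q·π₁(B,X) + (1-p)·(1-q)·π₁(B,Y)
= 0.3·0.4·1 + 0.3·0.6·2 + 0.7·0.4·5 + 0.7·0.6·7
= 4.82

E[P2] = 4.08 (similar calculation)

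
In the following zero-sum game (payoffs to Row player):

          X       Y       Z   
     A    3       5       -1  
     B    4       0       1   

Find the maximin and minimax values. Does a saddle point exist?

Maximin = 0, Minimax = 1, Saddle: False

Work:
Row minimums: [-1, 0] → maximin = 0
Column maximums: [4, 5, 1] → minimax = 1
No saddle point (maximin ≠ minimax). Mixed strategy needed.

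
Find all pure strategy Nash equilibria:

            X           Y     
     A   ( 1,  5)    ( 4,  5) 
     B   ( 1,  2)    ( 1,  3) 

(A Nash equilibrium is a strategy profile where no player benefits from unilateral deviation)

Nash equilibrium: (A, X), (A, Y)

Work:
Best responses:
  P1 vs X: payoffs [1, 1] → best response A/B (payoff 1)
  P1 vs Y: payoffs [4, 1] → best response A (payoff 4)
  P2 vs A: payoffs [5, 5] → best response X/Y (payoff 5)
  P2 vs B: payoffs [2, 3] → best response Y (payoff 3)
Mutual best responses: (A,X), (A,Y) → Nash equilibria.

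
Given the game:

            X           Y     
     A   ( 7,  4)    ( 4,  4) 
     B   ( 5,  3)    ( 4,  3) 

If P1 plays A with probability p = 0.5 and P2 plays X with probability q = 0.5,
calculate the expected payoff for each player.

E[P1] = 5.0, E[P2] = 3.5

Work:
E[P1] = p·q·π₁(A,X) + p·(1-q)·π₁(A,Y) + (1-p)·q·π₁(B,X) + (1-p)·(1-q)·π₁(B,Y)
= 0.5·0.5·7 + 0.5·0.5·4 + 0.5·0.5·5 + 0.5·0.5·4
= 5.0

E[P2] = 3.5 (similar calculation)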